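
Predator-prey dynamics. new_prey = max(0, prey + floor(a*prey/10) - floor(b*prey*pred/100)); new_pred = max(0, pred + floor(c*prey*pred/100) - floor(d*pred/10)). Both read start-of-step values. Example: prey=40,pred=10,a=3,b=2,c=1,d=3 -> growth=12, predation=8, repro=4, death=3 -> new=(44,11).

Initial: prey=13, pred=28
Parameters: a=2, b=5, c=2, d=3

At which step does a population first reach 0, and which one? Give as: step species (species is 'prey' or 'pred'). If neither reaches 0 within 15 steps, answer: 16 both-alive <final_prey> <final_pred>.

Step 1: prey: 13+2-18=0; pred: 28+7-8=27
First extinction: prey at step 1

Answer: 1 prey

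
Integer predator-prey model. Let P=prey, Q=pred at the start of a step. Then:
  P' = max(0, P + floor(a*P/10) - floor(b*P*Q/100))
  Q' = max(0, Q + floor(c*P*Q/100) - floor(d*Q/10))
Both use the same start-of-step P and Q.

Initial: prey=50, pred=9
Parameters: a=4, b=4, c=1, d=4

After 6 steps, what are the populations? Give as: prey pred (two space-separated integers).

Step 1: prey: 50+20-18=52; pred: 9+4-3=10
Step 2: prey: 52+20-20=52; pred: 10+5-4=11
Step 3: prey: 52+20-22=50; pred: 11+5-4=12
Step 4: prey: 50+20-24=46; pred: 12+6-4=14
Step 5: prey: 46+18-25=39; pred: 14+6-5=15
Step 6: prey: 39+15-23=31; pred: 15+5-6=14

Answer: 31 14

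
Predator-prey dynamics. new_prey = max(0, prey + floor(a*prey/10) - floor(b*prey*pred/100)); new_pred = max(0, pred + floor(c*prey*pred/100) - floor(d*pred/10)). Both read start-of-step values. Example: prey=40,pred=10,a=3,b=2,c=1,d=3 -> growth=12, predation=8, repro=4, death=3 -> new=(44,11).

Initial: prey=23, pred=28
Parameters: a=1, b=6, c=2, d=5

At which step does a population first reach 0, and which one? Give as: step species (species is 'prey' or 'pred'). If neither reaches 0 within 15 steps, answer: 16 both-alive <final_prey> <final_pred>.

Answer: 1 prey

Derivation:
Step 1: prey: 23+2-38=0; pred: 28+12-14=26
First extinction: prey at step 1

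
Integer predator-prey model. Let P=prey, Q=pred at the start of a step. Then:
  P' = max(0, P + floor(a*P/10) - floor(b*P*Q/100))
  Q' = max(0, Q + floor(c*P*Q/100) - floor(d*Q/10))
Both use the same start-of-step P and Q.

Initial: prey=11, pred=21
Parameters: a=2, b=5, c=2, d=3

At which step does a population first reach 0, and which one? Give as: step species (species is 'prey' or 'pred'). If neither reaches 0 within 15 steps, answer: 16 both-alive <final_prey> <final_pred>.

Step 1: prey: 11+2-11=2; pred: 21+4-6=19
Step 2: prey: 2+0-1=1; pred: 19+0-5=14
Step 3: prey: 1+0-0=1; pred: 14+0-4=10
Step 4: prey: 1+0-0=1; pred: 10+0-3=7
Step 5: prey: 1+0-0=1; pred: 7+0-2=5
Step 6: prey: 1+0-0=1; pred: 5+0-1=4
Step 7: prey: 1+0-0=1; pred: 4+0-1=3
Step 8: prey: 1+0-0=1; pred: 3+0-0=3
Steps 9-15: state stable at prey=1, pred=3 (no change)
No extinction within 15 steps

Answer: 16 both-alive 1 3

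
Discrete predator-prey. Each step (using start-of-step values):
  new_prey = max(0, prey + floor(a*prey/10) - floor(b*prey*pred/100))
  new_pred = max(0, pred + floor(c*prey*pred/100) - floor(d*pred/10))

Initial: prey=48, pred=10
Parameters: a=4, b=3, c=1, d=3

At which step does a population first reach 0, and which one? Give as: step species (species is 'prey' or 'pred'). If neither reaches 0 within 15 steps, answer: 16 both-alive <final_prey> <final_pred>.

Answer: 16 both-alive 13 3

Derivation:
Step 1: prey: 48+19-14=53; pred: 10+4-3=11
Step 2: prey: 53+21-17=57; pred: 11+5-3=13
Step 3: prey: 57+22-22=57; pred: 13+7-3=17
Step 4: prey: 57+22-29=50; pred: 17+9-5=21
Step 5: prey: 50+20-31=39; pred: 21+10-6=25
Step 6: prey: 39+15-29=25; pred: 25+9-7=27
Step 7: prey: 25+10-20=15; pred: 27+6-8=25
Step 8: prey: 15+6-11=10; pred: 25+3-7=21
Step 9: prey: 10+4-6=8; pred: 21+2-6=17
Step 10: prey: 8+3-4=7; pred: 17+1-5=13
Step 11: prey: 7+2-2=7; pred: 13+0-3=10
Step 12: prey: 7+2-2=7; pred: 10+0-3=7
Step 13: prey: 7+2-1=8; pred: 7+0-2=5
Step 14: prey: 8+3-1=10; pred: 5+0-1=4
Step 15: prey: 10+4-1=13; pred: 4+0-1=3
No extinction within 15 steps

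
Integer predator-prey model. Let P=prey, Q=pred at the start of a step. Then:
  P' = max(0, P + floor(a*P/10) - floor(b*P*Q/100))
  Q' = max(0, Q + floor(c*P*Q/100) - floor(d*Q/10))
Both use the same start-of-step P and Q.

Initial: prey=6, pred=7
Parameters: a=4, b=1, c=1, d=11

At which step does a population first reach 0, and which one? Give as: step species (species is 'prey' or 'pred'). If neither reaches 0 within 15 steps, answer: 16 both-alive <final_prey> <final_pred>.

Step 1: prey: 6+2-0=8; pred: 7+0-7=0
First extinction: pred at step 1

Answer: 1 pred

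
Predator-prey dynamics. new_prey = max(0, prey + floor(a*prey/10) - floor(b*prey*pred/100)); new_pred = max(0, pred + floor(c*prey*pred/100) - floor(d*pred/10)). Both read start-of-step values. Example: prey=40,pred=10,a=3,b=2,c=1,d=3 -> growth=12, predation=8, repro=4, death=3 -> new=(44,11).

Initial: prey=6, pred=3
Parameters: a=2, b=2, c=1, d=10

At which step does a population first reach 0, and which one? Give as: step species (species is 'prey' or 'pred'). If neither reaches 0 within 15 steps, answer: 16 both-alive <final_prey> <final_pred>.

Step 1: prey: 6+1-0=7; pred: 3+0-3=0
First extinction: pred at step 1

Answer: 1 pred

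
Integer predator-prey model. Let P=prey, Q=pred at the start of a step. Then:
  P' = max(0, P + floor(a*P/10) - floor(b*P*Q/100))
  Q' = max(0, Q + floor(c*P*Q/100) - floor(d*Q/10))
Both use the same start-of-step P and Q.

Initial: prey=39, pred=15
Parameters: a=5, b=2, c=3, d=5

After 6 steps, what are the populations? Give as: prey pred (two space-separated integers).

Step 1: prey: 39+19-11=47; pred: 15+17-7=25
Step 2: prey: 47+23-23=47; pred: 25+35-12=48
Step 3: prey: 47+23-45=25; pred: 48+67-24=91
Step 4: prey: 25+12-45=0; pred: 91+68-45=114
Step 5: prey: 0+0-0=0; pred: 114+0-57=57
Step 6: prey: 0+0-0=0; pred: 57+0-28=29

Answer: 0 29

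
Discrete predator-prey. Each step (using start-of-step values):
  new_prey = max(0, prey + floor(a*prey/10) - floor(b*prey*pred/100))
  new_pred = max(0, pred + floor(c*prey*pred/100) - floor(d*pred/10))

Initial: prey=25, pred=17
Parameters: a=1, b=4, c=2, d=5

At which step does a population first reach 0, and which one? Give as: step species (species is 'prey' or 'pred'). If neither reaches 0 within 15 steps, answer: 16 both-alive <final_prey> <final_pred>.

Step 1: prey: 25+2-17=10; pred: 17+8-8=17
Step 2: prey: 10+1-6=5; pred: 17+3-8=12
Step 3: prey: 5+0-2=3; pred: 12+1-6=7
Step 4: prey: 3+0-0=3; pred: 7+0-3=4
Step 5: prey: 3+0-0=3; pred: 4+0-2=2
Step 6: prey: 3+0-0=3; pred: 2+0-1=1
Step 7: prey: 3+0-0=3; pred: 1+0-0=1
Steps 8-15: state stable at prey=3, pred=1 (no change)
No extinction within 15 steps

Answer: 16 both-alive 3 1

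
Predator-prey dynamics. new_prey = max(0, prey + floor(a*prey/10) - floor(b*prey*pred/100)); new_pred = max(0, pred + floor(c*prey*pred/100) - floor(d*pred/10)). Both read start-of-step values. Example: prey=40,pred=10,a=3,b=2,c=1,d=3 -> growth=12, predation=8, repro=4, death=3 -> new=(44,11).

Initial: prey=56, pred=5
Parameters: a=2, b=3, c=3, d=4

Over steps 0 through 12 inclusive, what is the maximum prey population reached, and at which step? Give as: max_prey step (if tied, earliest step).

Answer: 59 1

Derivation:
Step 1: prey: 56+11-8=59; pred: 5+8-2=11
Step 2: prey: 59+11-19=51; pred: 11+19-4=26
Step 3: prey: 51+10-39=22; pred: 26+39-10=55
Step 4: prey: 22+4-36=0; pred: 55+36-22=69
Step 5: prey: 0+0-0=0; pred: 69+0-27=42
Step 6: prey: 0+0-0=0; pred: 42+0-16=26
Step 7: prey: 0+0-0=0; pred: 26+0-10=16
Step 8: prey: 0+0-0=0; pred: 16+0-6=10
Step 9: prey: 0+0-0=0; pred: 10+0-4=6
Step 10: prey: 0+0-0=0; pred: 6+0-2=4
Step 11: prey: 0+0-0=0; pred: 4+0-1=3
Step 12: prey: 0+0-0=0; pred: 3+0-1=2
Max prey = 59 at step 1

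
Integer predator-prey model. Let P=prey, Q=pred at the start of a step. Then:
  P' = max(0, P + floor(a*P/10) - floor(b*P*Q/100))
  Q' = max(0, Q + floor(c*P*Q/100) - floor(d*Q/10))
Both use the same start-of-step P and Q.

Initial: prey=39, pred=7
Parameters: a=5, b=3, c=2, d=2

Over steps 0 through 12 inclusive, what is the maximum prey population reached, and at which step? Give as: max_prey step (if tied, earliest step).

Step 1: prey: 39+19-8=50; pred: 7+5-1=11
Step 2: prey: 50+25-16=59; pred: 11+11-2=20
Step 3: prey: 59+29-35=53; pred: 20+23-4=39
Step 4: prey: 53+26-62=17; pred: 39+41-7=73
Step 5: prey: 17+8-37=0; pred: 73+24-14=83
Step 6: prey: 0+0-0=0; pred: 83+0-16=67
Step 7: prey: 0+0-0=0; pred: 67+0-13=54
Step 8: prey: 0+0-0=0; pred: 54+0-10=44
Step 9: prey: 0+0-0=0; pred: 44+0-8=36
Step 10: prey: 0+0-0=0; pred: 36+0-7=29
Step 11: prey: 0+0-0=0; pred: 29+0-5=24
Step 12: prey: 0+0-0=0; pred: 24+0-4=20
Max prey = 59 at step 2

Answer: 59 2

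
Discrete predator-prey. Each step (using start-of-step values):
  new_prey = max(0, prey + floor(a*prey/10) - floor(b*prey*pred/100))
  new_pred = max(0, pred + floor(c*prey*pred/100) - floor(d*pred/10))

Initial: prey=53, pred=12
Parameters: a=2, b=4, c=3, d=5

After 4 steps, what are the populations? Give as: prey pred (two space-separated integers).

Answer: 0 15

Derivation:
Step 1: prey: 53+10-25=38; pred: 12+19-6=25
Step 2: prey: 38+7-38=7; pred: 25+28-12=41
Step 3: prey: 7+1-11=0; pred: 41+8-20=29
Step 4: prey: 0+0-0=0; pred: 29+0-14=15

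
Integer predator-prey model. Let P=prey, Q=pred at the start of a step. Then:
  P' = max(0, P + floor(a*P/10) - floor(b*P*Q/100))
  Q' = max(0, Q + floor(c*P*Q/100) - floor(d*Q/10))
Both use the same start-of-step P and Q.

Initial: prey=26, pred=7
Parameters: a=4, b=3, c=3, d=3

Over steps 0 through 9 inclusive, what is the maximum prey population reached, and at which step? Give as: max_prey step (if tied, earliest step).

Step 1: prey: 26+10-5=31; pred: 7+5-2=10
Step 2: prey: 31+12-9=34; pred: 10+9-3=16
Step 3: prey: 34+13-16=31; pred: 16+16-4=28
Step 4: prey: 31+12-26=17; pred: 28+26-8=46
Step 5: prey: 17+6-23=0; pred: 46+23-13=56
Step 6: prey: 0+0-0=0; pred: 56+0-16=40
Step 7: prey: 0+0-0=0; pred: 40+0-12=28
Step 8: prey: 0+0-0=0; pred: 28+0-8=20
Step 9: prey: 0+0-0=0; pred: 20+0-6=14
Max prey = 34 at step 2

Answer: 34 2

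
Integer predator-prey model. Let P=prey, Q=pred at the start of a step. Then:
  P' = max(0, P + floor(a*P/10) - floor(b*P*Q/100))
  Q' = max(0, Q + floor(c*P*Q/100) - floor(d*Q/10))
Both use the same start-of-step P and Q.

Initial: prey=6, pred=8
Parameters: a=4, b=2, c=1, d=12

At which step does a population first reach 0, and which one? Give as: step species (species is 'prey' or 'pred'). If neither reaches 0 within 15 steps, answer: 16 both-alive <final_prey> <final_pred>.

Answer: 1 pred

Derivation:
Step 1: prey: 6+2-0=8; pred: 8+0-9=0
First extinction: pred at step 1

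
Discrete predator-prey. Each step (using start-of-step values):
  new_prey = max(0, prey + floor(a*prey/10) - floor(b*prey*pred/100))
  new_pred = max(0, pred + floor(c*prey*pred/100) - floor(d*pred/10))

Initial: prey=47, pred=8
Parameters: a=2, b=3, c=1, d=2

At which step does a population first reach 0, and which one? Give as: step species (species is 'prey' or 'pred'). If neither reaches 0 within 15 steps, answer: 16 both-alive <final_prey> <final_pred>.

Answer: 16 both-alive 7 4

Derivation:
Step 1: prey: 47+9-11=45; pred: 8+3-1=10
Step 2: prey: 45+9-13=41; pred: 10+4-2=12
Step 3: prey: 41+8-14=35; pred: 12+4-2=14
Step 4: prey: 35+7-14=28; pred: 14+4-2=16
Step 5: prey: 28+5-13=20; pred: 16+4-3=17
Step 6: prey: 20+4-10=14; pred: 17+3-3=17
Step 7: prey: 14+2-7=9; pred: 17+2-3=16
Step 8: prey: 9+1-4=6; pred: 16+1-3=14
Step 9: prey: 6+1-2=5; pred: 14+0-2=12
Step 10: prey: 5+1-1=5; pred: 12+0-2=10
Step 11: prey: 5+1-1=5; pred: 10+0-2=8
Step 12: prey: 5+1-1=5; pred: 8+0-1=7
Step 13: prey: 5+1-1=5; pred: 7+0-1=6
Step 14: prey: 5+1-0=6; pred: 6+0-1=5
Step 15: prey: 6+1-0=7; pred: 5+0-1=4
No extinction within 15 steps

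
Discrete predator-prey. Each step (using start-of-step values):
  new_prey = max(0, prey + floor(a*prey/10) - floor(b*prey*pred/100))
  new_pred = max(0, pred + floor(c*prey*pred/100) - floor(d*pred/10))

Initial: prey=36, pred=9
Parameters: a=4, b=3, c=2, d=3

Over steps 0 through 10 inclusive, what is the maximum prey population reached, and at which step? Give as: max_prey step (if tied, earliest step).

Step 1: prey: 36+14-9=41; pred: 9+6-2=13
Step 2: prey: 41+16-15=42; pred: 13+10-3=20
Step 3: prey: 42+16-25=33; pred: 20+16-6=30
Step 4: prey: 33+13-29=17; pred: 30+19-9=40
Step 5: prey: 17+6-20=3; pred: 40+13-12=41
Step 6: prey: 3+1-3=1; pred: 41+2-12=31
Step 7: prey: 1+0-0=1; pred: 31+0-9=22
Step 8: prey: 1+0-0=1; pred: 22+0-6=16
Step 9: prey: 1+0-0=1; pred: 16+0-4=12
Step 10: prey: 1+0-0=1; pred: 12+0-3=9
Max prey = 42 at step 2

Answer: 42 2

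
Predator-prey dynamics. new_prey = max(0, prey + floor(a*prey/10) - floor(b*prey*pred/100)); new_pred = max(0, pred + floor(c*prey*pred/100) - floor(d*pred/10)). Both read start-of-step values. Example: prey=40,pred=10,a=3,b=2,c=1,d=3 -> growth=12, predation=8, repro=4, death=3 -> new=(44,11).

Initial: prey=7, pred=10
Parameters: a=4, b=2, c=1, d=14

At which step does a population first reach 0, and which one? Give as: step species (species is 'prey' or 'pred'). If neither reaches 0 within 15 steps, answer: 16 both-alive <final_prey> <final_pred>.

Step 1: prey: 7+2-1=8; pred: 10+0-14=0
First extinction: pred at step 1

Answer: 1 pred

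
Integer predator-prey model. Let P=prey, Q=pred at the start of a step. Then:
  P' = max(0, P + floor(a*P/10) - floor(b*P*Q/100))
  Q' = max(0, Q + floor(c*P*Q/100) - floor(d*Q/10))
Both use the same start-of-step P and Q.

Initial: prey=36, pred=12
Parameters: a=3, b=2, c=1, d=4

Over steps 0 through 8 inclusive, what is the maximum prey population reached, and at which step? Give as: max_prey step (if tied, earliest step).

Answer: 50 7

Derivation:
Step 1: prey: 36+10-8=38; pred: 12+4-4=12
Step 2: prey: 38+11-9=40; pred: 12+4-4=12
Step 3: prey: 40+12-9=43; pred: 12+4-4=12
Step 4: prey: 43+12-10=45; pred: 12+5-4=13
Step 5: prey: 45+13-11=47; pred: 13+5-5=13
Step 6: prey: 47+14-12=49; pred: 13+6-5=14
Step 7: prey: 49+14-13=50; pred: 14+6-5=15
Step 8: prey: 50+15-15=50; pred: 15+7-6=16
Max prey = 50 at step 7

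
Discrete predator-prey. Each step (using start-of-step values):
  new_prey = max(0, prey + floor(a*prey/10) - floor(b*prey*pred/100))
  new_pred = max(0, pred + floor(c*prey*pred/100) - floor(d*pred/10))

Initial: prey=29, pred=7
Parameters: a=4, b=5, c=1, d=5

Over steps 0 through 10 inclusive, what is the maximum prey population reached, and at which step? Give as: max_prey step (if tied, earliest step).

Answer: 137 9

Derivation:
Step 1: prey: 29+11-10=30; pred: 7+2-3=6
Step 2: prey: 30+12-9=33; pred: 6+1-3=4
Step 3: prey: 33+13-6=40; pred: 4+1-2=3
Step 4: prey: 40+16-6=50; pred: 3+1-1=3
Step 5: prey: 50+20-7=63; pred: 3+1-1=3
Step 6: prey: 63+25-9=79; pred: 3+1-1=3
Step 7: prey: 79+31-11=99; pred: 3+2-1=4
Step 8: prey: 99+39-19=119; pred: 4+3-2=5
Step 9: prey: 119+47-29=137; pred: 5+5-2=8
Step 10: prey: 137+54-54=137; pred: 8+10-4=14
Max prey = 137 at step 9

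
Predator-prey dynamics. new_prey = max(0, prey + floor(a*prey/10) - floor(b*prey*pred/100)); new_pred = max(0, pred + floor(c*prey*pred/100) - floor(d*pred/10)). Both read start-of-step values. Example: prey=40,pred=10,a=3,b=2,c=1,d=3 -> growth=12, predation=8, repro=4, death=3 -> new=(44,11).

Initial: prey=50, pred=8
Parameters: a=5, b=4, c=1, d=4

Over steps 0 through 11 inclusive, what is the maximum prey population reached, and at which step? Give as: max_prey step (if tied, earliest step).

Answer: 71 3

Derivation:
Step 1: prey: 50+25-16=59; pred: 8+4-3=9
Step 2: prey: 59+29-21=67; pred: 9+5-3=11
Step 3: prey: 67+33-29=71; pred: 11+7-4=14
Step 4: prey: 71+35-39=67; pred: 14+9-5=18
Step 5: prey: 67+33-48=52; pred: 18+12-7=23
Step 6: prey: 52+26-47=31; pred: 23+11-9=25
Step 7: prey: 31+15-31=15; pred: 25+7-10=22
Step 8: prey: 15+7-13=9; pred: 22+3-8=17
Step 9: prey: 9+4-6=7; pred: 17+1-6=12
Step 10: prey: 7+3-3=7; pred: 12+0-4=8
Step 11: prey: 7+3-2=8; pred: 8+0-3=5
Max prey = 71 at step 3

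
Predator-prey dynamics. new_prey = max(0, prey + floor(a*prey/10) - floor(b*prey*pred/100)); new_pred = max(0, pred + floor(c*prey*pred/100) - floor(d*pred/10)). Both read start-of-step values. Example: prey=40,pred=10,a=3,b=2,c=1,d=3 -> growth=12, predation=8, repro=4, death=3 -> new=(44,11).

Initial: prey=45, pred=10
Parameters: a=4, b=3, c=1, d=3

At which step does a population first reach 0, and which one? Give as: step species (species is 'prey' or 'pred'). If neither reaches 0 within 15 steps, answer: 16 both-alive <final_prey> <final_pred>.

Answer: 16 both-alive 13 3

Derivation:
Step 1: prey: 45+18-13=50; pred: 10+4-3=11
Step 2: prey: 50+20-16=54; pred: 11+5-3=13
Step 3: prey: 54+21-21=54; pred: 13+7-3=17
Step 4: prey: 54+21-27=48; pred: 17+9-5=21
Step 5: prey: 48+19-30=37; pred: 21+10-6=25
Step 6: prey: 37+14-27=24; pred: 25+9-7=27
Step 7: prey: 24+9-19=14; pred: 27+6-8=25
Step 8: prey: 14+5-10=9; pred: 25+3-7=21
Step 9: prey: 9+3-5=7; pred: 21+1-6=16
Step 10: prey: 7+2-3=6; pred: 16+1-4=13
Step 11: prey: 6+2-2=6; pred: 13+0-3=10
Step 12: prey: 6+2-1=7; pred: 10+0-3=7
Step 13: prey: 7+2-1=8; pred: 7+0-2=5
Step 14: prey: 8+3-1=10; pred: 5+0-1=4
Step 15: prey: 10+4-1=13; pred: 4+0-1=3
No extinction within 15 steps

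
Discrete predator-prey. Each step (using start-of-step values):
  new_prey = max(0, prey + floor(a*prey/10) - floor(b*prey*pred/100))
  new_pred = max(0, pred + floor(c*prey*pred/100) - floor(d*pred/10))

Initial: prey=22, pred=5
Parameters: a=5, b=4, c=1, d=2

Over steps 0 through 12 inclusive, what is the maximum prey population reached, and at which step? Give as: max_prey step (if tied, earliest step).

Answer: 97 6

Derivation:
Step 1: prey: 22+11-4=29; pred: 5+1-1=5
Step 2: prey: 29+14-5=38; pred: 5+1-1=5
Step 3: prey: 38+19-7=50; pred: 5+1-1=5
Step 4: prey: 50+25-10=65; pred: 5+2-1=6
Step 5: prey: 65+32-15=82; pred: 6+3-1=8
Step 6: prey: 82+41-26=97; pred: 8+6-1=13
Step 7: prey: 97+48-50=95; pred: 13+12-2=23
Step 8: prey: 95+47-87=55; pred: 23+21-4=40
Step 9: prey: 55+27-88=0; pred: 40+22-8=54
Step 10: prey: 0+0-0=0; pred: 54+0-10=44
Step 11: prey: 0+0-0=0; pred: 44+0-8=36
Step 12: prey: 0+0-0=0; pred: 36+0-7=29
Max prey = 97 at step 6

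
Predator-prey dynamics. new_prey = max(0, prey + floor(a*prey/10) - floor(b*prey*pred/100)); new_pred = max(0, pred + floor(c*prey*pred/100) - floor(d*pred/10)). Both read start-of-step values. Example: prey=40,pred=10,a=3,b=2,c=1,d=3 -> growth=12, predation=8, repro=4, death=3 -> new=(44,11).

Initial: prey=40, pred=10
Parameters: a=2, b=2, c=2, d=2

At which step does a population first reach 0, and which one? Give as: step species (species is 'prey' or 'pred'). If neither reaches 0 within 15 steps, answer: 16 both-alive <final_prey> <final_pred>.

Answer: 6 prey

Derivation:
Step 1: prey: 40+8-8=40; pred: 10+8-2=16
Step 2: prey: 40+8-12=36; pred: 16+12-3=25
Step 3: prey: 36+7-18=25; pred: 25+18-5=38
Step 4: prey: 25+5-19=11; pred: 38+19-7=50
Step 5: prey: 11+2-11=2; pred: 50+11-10=51
Step 6: prey: 2+0-2=0; pred: 51+2-10=43
First extinction: prey at step 6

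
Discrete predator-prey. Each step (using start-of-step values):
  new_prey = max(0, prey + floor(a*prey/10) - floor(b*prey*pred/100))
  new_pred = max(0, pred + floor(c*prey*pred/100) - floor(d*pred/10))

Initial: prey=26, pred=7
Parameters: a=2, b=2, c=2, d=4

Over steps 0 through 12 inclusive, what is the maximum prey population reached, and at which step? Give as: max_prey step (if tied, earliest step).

Answer: 29 2

Derivation:
Step 1: prey: 26+5-3=28; pred: 7+3-2=8
Step 2: prey: 28+5-4=29; pred: 8+4-3=9
Step 3: prey: 29+5-5=29; pred: 9+5-3=11
Step 4: prey: 29+5-6=28; pred: 11+6-4=13
Step 5: prey: 28+5-7=26; pred: 13+7-5=15
Step 6: prey: 26+5-7=24; pred: 15+7-6=16
Step 7: prey: 24+4-7=21; pred: 16+7-6=17
Step 8: prey: 21+4-7=18; pred: 17+7-6=18
Step 9: prey: 18+3-6=15; pred: 18+6-7=17
Step 10: prey: 15+3-5=13; pred: 17+5-6=16
Step 11: prey: 13+2-4=11; pred: 16+4-6=14
Step 12: prey: 11+2-3=10; pred: 14+3-5=12
Max prey = 29 at step 2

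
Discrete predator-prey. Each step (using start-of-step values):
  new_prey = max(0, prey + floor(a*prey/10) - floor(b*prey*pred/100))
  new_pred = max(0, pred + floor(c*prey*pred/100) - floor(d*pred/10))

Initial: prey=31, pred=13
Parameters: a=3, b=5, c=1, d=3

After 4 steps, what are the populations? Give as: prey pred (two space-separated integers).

Answer: 6 7

Derivation:
Step 1: prey: 31+9-20=20; pred: 13+4-3=14
Step 2: prey: 20+6-14=12; pred: 14+2-4=12
Step 3: prey: 12+3-7=8; pred: 12+1-3=10
Step 4: prey: 8+2-4=6; pred: 10+0-3=7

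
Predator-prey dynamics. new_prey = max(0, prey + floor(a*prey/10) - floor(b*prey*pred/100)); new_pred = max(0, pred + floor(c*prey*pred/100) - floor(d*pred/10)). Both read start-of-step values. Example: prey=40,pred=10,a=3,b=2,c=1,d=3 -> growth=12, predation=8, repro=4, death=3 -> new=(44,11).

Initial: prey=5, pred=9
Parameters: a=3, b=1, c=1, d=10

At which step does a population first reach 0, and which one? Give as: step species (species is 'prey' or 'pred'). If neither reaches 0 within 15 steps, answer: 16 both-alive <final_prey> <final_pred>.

Answer: 1 pred

Derivation:
Step 1: prey: 5+1-0=6; pred: 9+0-9=0
First extinction: pred at step 1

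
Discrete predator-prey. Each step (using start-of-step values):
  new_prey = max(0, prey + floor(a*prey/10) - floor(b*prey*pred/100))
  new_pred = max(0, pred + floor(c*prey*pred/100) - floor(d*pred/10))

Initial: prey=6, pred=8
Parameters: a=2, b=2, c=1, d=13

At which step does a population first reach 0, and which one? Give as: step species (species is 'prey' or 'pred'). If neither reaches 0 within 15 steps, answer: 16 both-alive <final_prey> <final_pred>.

Answer: 1 pred

Derivation:
Step 1: prey: 6+1-0=7; pred: 8+0-10=0
First extinction: pred at step 1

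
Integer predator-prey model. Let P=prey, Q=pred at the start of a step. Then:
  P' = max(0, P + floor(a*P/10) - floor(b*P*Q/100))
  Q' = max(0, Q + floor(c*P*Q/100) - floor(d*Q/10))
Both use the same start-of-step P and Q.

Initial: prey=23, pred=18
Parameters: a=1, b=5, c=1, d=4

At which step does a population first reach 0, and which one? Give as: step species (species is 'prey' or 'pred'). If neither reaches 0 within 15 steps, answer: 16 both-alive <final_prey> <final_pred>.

Answer: 16 both-alive 2 2

Derivation:
Step 1: prey: 23+2-20=5; pred: 18+4-7=15
Step 2: prey: 5+0-3=2; pred: 15+0-6=9
Step 3: prey: 2+0-0=2; pred: 9+0-3=6
Step 4: prey: 2+0-0=2; pred: 6+0-2=4
Step 5: prey: 2+0-0=2; pred: 4+0-1=3
Step 6: prey: 2+0-0=2; pred: 3+0-1=2
Step 7: prey: 2+0-0=2; pred: 2+0-0=2
Steps 8-15: state stable at prey=2, pred=2 (no change)
No extinction within 15 steps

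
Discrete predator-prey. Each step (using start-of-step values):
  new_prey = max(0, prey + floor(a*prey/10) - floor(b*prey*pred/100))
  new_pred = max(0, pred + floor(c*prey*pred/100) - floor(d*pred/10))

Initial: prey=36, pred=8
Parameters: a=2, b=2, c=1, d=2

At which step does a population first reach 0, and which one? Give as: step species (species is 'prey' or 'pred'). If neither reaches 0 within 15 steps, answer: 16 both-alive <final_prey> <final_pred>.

Step 1: prey: 36+7-5=38; pred: 8+2-1=9
Step 2: prey: 38+7-6=39; pred: 9+3-1=11
Step 3: prey: 39+7-8=38; pred: 11+4-2=13
Step 4: prey: 38+7-9=36; pred: 13+4-2=15
Step 5: prey: 36+7-10=33; pred: 15+5-3=17
Step 6: prey: 33+6-11=28; pred: 17+5-3=19
Step 7: prey: 28+5-10=23; pred: 19+5-3=21
Step 8: prey: 23+4-9=18; pred: 21+4-4=21
Step 9: prey: 18+3-7=14; pred: 21+3-4=20
Step 10: prey: 14+2-5=11; pred: 20+2-4=18
Step 11: prey: 11+2-3=10; pred: 18+1-3=16
Step 12: prey: 10+2-3=9; pred: 16+1-3=14
Step 13: prey: 9+1-2=8; pred: 14+1-2=13
Step 14: prey: 8+1-2=7; pred: 13+1-2=12
Step 15: prey: 7+1-1=7; pred: 12+0-2=10
No extinction within 15 steps

Answer: 16 both-alive 7 10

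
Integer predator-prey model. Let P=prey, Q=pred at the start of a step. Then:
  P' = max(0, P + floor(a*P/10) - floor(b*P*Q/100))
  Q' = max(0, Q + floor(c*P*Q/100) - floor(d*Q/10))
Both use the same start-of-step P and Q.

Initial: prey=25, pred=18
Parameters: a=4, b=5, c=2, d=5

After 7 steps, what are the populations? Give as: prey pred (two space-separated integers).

Answer: 11 1

Derivation:
Step 1: prey: 25+10-22=13; pred: 18+9-9=18
Step 2: prey: 13+5-11=7; pred: 18+4-9=13
Step 3: prey: 7+2-4=5; pred: 13+1-6=8
Step 4: prey: 5+2-2=5; pred: 8+0-4=4
Step 5: prey: 5+2-1=6; pred: 4+0-2=2
Step 6: prey: 6+2-0=8; pred: 2+0-1=1
Step 7: prey: 8+3-0=11; pred: 1+0-0=1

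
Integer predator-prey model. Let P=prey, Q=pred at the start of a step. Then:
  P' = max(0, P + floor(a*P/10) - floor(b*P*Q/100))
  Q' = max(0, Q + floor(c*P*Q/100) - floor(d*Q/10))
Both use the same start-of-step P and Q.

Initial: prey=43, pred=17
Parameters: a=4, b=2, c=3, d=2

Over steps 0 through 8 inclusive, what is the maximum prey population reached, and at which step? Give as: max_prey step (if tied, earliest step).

Answer: 46 1

Derivation:
Step 1: prey: 43+17-14=46; pred: 17+21-3=35
Step 2: prey: 46+18-32=32; pred: 35+48-7=76
Step 3: prey: 32+12-48=0; pred: 76+72-15=133
Step 4: prey: 0+0-0=0; pred: 133+0-26=107
Step 5: prey: 0+0-0=0; pred: 107+0-21=86
Step 6: prey: 0+0-0=0; pred: 86+0-17=69
Step 7: prey: 0+0-0=0; pred: 69+0-13=56
Step 8: prey: 0+0-0=0; pred: 56+0-11=45
Max prey = 46 at step 1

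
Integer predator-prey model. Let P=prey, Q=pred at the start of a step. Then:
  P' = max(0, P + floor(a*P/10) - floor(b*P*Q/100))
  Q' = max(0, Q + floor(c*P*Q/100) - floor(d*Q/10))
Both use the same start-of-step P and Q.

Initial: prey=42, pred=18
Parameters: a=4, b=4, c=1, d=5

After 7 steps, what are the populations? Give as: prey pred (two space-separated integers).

Step 1: prey: 42+16-30=28; pred: 18+7-9=16
Step 2: prey: 28+11-17=22; pred: 16+4-8=12
Step 3: prey: 22+8-10=20; pred: 12+2-6=8
Step 4: prey: 20+8-6=22; pred: 8+1-4=5
Step 5: prey: 22+8-4=26; pred: 5+1-2=4
Step 6: prey: 26+10-4=32; pred: 4+1-2=3
Step 7: prey: 32+12-3=41; pred: 3+0-1=2

Answer: 41 2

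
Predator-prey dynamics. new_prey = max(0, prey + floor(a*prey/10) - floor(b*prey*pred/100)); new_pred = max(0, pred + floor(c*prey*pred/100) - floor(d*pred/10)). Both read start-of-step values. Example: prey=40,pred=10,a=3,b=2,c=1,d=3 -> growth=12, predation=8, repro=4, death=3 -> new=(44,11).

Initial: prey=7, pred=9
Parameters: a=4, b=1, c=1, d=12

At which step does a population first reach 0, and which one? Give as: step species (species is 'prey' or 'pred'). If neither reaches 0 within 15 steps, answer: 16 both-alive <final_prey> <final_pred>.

Step 1: prey: 7+2-0=9; pred: 9+0-10=0
First extinction: pred at step 1

Answer: 1 pred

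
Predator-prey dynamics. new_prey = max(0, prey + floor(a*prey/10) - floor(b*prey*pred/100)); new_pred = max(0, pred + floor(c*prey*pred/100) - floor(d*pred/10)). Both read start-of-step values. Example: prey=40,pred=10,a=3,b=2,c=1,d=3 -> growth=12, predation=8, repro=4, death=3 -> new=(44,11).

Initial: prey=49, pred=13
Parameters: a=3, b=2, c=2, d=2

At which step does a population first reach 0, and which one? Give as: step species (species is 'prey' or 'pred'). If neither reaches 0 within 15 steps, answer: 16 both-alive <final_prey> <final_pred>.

Answer: 4 prey

Derivation:
Step 1: prey: 49+14-12=51; pred: 13+12-2=23
Step 2: prey: 51+15-23=43; pred: 23+23-4=42
Step 3: prey: 43+12-36=19; pred: 42+36-8=70
Step 4: prey: 19+5-26=0; pred: 70+26-14=82
First extinction: prey at step 4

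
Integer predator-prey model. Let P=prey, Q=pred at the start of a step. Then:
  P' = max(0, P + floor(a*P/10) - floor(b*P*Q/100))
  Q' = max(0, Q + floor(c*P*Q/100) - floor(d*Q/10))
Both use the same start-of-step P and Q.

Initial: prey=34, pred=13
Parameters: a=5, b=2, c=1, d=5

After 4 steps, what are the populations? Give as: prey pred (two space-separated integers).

Answer: 92 12

Derivation:
Step 1: prey: 34+17-8=43; pred: 13+4-6=11
Step 2: prey: 43+21-9=55; pred: 11+4-5=10
Step 3: prey: 55+27-11=71; pred: 10+5-5=10
Step 4: prey: 71+35-14=92; pred: 10+7-5=12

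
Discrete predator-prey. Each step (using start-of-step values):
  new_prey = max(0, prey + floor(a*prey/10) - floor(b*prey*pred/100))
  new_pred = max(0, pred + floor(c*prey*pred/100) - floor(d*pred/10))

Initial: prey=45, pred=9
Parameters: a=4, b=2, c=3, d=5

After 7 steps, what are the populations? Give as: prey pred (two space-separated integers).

Answer: 0 18

Derivation:
Step 1: prey: 45+18-8=55; pred: 9+12-4=17
Step 2: prey: 55+22-18=59; pred: 17+28-8=37
Step 3: prey: 59+23-43=39; pred: 37+65-18=84
Step 4: prey: 39+15-65=0; pred: 84+98-42=140
Step 5: prey: 0+0-0=0; pred: 140+0-70=70
Step 6: prey: 0+0-0=0; pred: 70+0-35=35
Step 7: prey: 0+0-0=0; pred: 35+0-17=18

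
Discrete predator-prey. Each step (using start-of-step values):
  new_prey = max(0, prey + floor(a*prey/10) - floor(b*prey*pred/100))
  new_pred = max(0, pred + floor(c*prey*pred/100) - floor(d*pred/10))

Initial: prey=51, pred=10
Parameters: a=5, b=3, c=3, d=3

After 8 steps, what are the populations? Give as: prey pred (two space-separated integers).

Step 1: prey: 51+25-15=61; pred: 10+15-3=22
Step 2: prey: 61+30-40=51; pred: 22+40-6=56
Step 3: prey: 51+25-85=0; pred: 56+85-16=125
Step 4: prey: 0+0-0=0; pred: 125+0-37=88
Step 5: prey: 0+0-0=0; pred: 88+0-26=62
Step 6: prey: 0+0-0=0; pred: 62+0-18=44
Step 7: prey: 0+0-0=0; pred: 44+0-13=31
Step 8: prey: 0+0-0=0; pred: 31+0-9=22

Answer: 0 22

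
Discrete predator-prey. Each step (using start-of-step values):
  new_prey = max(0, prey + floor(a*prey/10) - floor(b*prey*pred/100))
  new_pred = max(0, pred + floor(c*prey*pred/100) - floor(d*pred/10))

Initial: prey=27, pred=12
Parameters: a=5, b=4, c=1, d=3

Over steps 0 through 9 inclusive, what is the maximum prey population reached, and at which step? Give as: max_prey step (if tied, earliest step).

Step 1: prey: 27+13-12=28; pred: 12+3-3=12
Step 2: prey: 28+14-13=29; pred: 12+3-3=12
Step 3: prey: 29+14-13=30; pred: 12+3-3=12
Step 4: prey: 30+15-14=31; pred: 12+3-3=12
Step 5: prey: 31+15-14=32; pred: 12+3-3=12
Step 6: prey: 32+16-15=33; pred: 12+3-3=12
Step 7: prey: 33+16-15=34; pred: 12+3-3=12
Step 8: prey: 34+17-16=35; pred: 12+4-3=13
Step 9: prey: 35+17-18=34; pred: 13+4-3=14
Max prey = 35 at step 8

Answer: 35 8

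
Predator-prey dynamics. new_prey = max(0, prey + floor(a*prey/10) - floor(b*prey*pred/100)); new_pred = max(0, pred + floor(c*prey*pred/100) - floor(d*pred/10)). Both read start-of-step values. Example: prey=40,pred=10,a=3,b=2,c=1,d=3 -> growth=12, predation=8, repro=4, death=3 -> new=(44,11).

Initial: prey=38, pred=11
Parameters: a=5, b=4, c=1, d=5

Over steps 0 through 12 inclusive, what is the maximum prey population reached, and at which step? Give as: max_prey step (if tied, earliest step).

Step 1: prey: 38+19-16=41; pred: 11+4-5=10
Step 2: prey: 41+20-16=45; pred: 10+4-5=9
Step 3: prey: 45+22-16=51; pred: 9+4-4=9
Step 4: prey: 51+25-18=58; pred: 9+4-4=9
Step 5: prey: 58+29-20=67; pred: 9+5-4=10
Step 6: prey: 67+33-26=74; pred: 10+6-5=11
Step 7: prey: 74+37-32=79; pred: 11+8-5=14
Step 8: prey: 79+39-44=74; pred: 14+11-7=18
Step 9: prey: 74+37-53=58; pred: 18+13-9=22
Step 10: prey: 58+29-51=36; pred: 22+12-11=23
Step 11: prey: 36+18-33=21; pred: 23+8-11=20
Step 12: prey: 21+10-16=15; pred: 20+4-10=14
Max prey = 79 at step 7

Answer: 79 7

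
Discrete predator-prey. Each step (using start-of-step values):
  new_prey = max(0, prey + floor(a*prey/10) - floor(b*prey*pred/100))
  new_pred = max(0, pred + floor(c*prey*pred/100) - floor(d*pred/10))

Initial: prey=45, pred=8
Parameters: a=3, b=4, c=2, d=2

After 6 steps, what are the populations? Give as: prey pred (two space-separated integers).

Step 1: prey: 45+13-14=44; pred: 8+7-1=14
Step 2: prey: 44+13-24=33; pred: 14+12-2=24
Step 3: prey: 33+9-31=11; pred: 24+15-4=35
Step 4: prey: 11+3-15=0; pred: 35+7-7=35
Step 5: prey: 0+0-0=0; pred: 35+0-7=28
Step 6: prey: 0+0-0=0; pred: 28+0-5=23

Answer: 0 23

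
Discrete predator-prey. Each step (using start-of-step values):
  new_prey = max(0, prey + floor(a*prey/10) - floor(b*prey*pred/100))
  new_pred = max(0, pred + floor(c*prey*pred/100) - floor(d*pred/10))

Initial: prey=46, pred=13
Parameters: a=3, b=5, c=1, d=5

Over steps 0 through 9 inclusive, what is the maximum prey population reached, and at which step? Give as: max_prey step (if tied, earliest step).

Step 1: prey: 46+13-29=30; pred: 13+5-6=12
Step 2: prey: 30+9-18=21; pred: 12+3-6=9
Step 3: prey: 21+6-9=18; pred: 9+1-4=6
Step 4: prey: 18+5-5=18; pred: 6+1-3=4
Step 5: prey: 18+5-3=20; pred: 4+0-2=2
Step 6: prey: 20+6-2=24; pred: 2+0-1=1
Step 7: prey: 24+7-1=30; pred: 1+0-0=1
Step 8: prey: 30+9-1=38; pred: 1+0-0=1
Step 9: prey: 38+11-1=48; pred: 1+0-0=1
Max prey = 48 at step 9

Answer: 48 9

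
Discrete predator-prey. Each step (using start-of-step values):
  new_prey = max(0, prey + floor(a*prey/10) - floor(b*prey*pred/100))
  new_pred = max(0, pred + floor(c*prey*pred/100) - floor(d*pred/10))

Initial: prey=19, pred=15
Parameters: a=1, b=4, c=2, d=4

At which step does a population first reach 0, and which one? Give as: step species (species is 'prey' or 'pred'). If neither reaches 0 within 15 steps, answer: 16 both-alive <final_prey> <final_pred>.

Step 1: prey: 19+1-11=9; pred: 15+5-6=14
Step 2: prey: 9+0-5=4; pred: 14+2-5=11
Step 3: prey: 4+0-1=3; pred: 11+0-4=7
Step 4: prey: 3+0-0=3; pred: 7+0-2=5
Step 5: prey: 3+0-0=3; pred: 5+0-2=3
Step 6: prey: 3+0-0=3; pred: 3+0-1=2
Step 7: prey: 3+0-0=3; pred: 2+0-0=2
Steps 8-15: state stable at prey=3, pred=2 (no change)
No extinction within 15 steps

Answer: 16 both-alive 3 2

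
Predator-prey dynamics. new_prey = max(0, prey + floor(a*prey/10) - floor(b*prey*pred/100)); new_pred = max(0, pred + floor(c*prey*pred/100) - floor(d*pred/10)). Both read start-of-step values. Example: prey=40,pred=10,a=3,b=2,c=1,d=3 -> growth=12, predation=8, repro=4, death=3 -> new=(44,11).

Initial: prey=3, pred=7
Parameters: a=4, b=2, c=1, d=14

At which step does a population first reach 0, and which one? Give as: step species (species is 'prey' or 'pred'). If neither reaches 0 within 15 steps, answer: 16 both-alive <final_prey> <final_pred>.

Answer: 1 pred

Derivation:
Step 1: prey: 3+1-0=4; pred: 7+0-9=0
First extinction: pred at step 1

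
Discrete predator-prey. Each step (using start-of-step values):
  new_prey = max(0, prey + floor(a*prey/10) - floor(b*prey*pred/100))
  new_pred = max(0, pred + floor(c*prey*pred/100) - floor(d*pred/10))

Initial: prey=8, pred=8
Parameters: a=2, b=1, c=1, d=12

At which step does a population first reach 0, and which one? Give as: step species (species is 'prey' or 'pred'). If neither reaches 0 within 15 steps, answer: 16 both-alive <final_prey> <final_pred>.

Answer: 1 pred

Derivation:
Step 1: prey: 8+1-0=9; pred: 8+0-9=0
First extinction: pred at step 1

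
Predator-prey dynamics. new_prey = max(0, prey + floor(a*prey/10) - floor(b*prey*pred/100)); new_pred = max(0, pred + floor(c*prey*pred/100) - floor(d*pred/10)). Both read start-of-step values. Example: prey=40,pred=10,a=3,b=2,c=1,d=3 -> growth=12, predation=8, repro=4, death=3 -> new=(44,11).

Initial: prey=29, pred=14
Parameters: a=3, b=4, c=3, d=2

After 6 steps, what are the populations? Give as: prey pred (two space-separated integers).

Step 1: prey: 29+8-16=21; pred: 14+12-2=24
Step 2: prey: 21+6-20=7; pred: 24+15-4=35
Step 3: prey: 7+2-9=0; pred: 35+7-7=35
Step 4: prey: 0+0-0=0; pred: 35+0-7=28
Step 5: prey: 0+0-0=0; pred: 28+0-5=23
Step 6: prey: 0+0-0=0; pred: 23+0-4=19

Answer: 0 19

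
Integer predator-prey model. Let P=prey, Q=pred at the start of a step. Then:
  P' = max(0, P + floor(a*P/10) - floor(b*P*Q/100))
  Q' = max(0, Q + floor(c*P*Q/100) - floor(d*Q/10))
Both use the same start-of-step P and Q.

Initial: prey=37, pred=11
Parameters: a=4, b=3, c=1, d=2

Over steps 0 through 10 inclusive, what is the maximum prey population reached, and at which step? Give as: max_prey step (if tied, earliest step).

Answer: 39 1

Derivation:
Step 1: prey: 37+14-12=39; pred: 11+4-2=13
Step 2: prey: 39+15-15=39; pred: 13+5-2=16
Step 3: prey: 39+15-18=36; pred: 16+6-3=19
Step 4: prey: 36+14-20=30; pred: 19+6-3=22
Step 5: prey: 30+12-19=23; pred: 22+6-4=24
Step 6: prey: 23+9-16=16; pred: 24+5-4=25
Step 7: prey: 16+6-12=10; pred: 25+4-5=24
Step 8: prey: 10+4-7=7; pred: 24+2-4=22
Step 9: prey: 7+2-4=5; pred: 22+1-4=19
Step 10: prey: 5+2-2=5; pred: 19+0-3=16
Max prey = 39 at step 1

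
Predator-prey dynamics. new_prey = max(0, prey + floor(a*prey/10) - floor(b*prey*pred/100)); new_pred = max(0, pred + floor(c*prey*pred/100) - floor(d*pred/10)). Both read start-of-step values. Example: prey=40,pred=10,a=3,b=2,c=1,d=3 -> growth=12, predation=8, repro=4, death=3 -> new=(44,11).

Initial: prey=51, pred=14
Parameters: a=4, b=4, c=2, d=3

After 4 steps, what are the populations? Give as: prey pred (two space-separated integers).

Step 1: prey: 51+20-28=43; pred: 14+14-4=24
Step 2: prey: 43+17-41=19; pred: 24+20-7=37
Step 3: prey: 19+7-28=0; pred: 37+14-11=40
Step 4: prey: 0+0-0=0; pred: 40+0-12=28

Answer: 0 28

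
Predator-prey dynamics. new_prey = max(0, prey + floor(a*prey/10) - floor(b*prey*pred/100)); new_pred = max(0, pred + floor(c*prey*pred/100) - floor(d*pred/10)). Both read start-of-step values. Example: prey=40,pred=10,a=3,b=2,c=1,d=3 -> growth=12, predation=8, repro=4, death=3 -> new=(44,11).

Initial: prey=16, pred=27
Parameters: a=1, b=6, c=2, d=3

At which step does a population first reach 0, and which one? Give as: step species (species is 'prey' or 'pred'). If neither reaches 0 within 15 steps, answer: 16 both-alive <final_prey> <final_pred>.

Step 1: prey: 16+1-25=0; pred: 27+8-8=27
First extinction: prey at step 1

Answer: 1 prey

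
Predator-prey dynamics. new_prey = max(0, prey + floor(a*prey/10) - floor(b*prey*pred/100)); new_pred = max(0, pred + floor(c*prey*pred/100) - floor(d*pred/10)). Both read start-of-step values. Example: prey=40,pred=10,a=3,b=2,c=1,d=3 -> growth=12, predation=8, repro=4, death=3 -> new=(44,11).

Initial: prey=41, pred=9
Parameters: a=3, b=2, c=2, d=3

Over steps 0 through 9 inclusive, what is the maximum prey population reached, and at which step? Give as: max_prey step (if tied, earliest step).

Answer: 47 2

Derivation:
Step 1: prey: 41+12-7=46; pred: 9+7-2=14
Step 2: prey: 46+13-12=47; pred: 14+12-4=22
Step 3: prey: 47+14-20=41; pred: 22+20-6=36
Step 4: prey: 41+12-29=24; pred: 36+29-10=55
Step 5: prey: 24+7-26=5; pred: 55+26-16=65
Step 6: prey: 5+1-6=0; pred: 65+6-19=52
Step 7: prey: 0+0-0=0; pred: 52+0-15=37
Step 8: prey: 0+0-0=0; pred: 37+0-11=26
Step 9: prey: 0+0-0=0; pred: 26+0-7=19
Max prey = 47 at step 2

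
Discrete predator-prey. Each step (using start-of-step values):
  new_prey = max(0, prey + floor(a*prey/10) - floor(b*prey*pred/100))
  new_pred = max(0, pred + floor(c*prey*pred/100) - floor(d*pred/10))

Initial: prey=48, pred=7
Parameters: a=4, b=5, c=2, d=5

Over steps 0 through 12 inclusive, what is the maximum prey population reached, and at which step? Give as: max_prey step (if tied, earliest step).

Step 1: prey: 48+19-16=51; pred: 7+6-3=10
Step 2: prey: 51+20-25=46; pred: 10+10-5=15
Step 3: prey: 46+18-34=30; pred: 15+13-7=21
Step 4: prey: 30+12-31=11; pred: 21+12-10=23
Step 5: prey: 11+4-12=3; pred: 23+5-11=17
Step 6: prey: 3+1-2=2; pred: 17+1-8=10
Step 7: prey: 2+0-1=1; pred: 10+0-5=5
Step 8: prey: 1+0-0=1; pred: 5+0-2=3
Step 9: prey: 1+0-0=1; pred: 3+0-1=2
Step 10: prey: 1+0-0=1; pred: 2+0-1=1
Step 11: prey: 1+0-0=1; pred: 1+0-0=1
Step 12: prey: 1+0-0=1; pred: 1+0-0=1
Max prey = 51 at step 1

Answer: 51 1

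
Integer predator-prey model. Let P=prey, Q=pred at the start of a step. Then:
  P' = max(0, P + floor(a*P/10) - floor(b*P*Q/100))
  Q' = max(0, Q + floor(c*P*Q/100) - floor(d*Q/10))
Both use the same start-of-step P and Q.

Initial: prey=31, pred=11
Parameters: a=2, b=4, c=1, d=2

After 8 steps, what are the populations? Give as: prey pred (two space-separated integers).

Step 1: prey: 31+6-13=24; pred: 11+3-2=12
Step 2: prey: 24+4-11=17; pred: 12+2-2=12
Step 3: prey: 17+3-8=12; pred: 12+2-2=12
Step 4: prey: 12+2-5=9; pred: 12+1-2=11
Step 5: prey: 9+1-3=7; pred: 11+0-2=9
Step 6: prey: 7+1-2=6; pred: 9+0-1=8
Step 7: prey: 6+1-1=6; pred: 8+0-1=7
Step 8: prey: 6+1-1=6; pred: 7+0-1=6

Answer: 6 6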